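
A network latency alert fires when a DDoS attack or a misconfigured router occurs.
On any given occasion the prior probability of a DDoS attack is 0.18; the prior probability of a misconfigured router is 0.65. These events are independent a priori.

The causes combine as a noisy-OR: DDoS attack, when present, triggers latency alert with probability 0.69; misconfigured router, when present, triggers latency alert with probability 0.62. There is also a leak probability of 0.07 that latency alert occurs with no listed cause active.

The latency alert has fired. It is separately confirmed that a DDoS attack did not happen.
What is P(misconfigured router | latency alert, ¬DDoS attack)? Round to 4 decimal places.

Under noisy-OR, P(latency alert | causes) = 1 − (1−0.07)·∏(1−qᵢ) over the active causes.
P(latency alert | ¬DDoS attack) = 0.07×0.35 + 0.6466×0.65 = 0.024500 + 0.420290 = 0.444790
Restricting to configurations with misconfigured router present: 0.6466×0.65 = 0.420290.
So P(misconfigured router | latency alert, ¬DDoS attack) = 0.420290/0.444790 ≈ 0.9449.

P(misconfigured router | latency alert, ¬DDoS attack) ≈ 0.9449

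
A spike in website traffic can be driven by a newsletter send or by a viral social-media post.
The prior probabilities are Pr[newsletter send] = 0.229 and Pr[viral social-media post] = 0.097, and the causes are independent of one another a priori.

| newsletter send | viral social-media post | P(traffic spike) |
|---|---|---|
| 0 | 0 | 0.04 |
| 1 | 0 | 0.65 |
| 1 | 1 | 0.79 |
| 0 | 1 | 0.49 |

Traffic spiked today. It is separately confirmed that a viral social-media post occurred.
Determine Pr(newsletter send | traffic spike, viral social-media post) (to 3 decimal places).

Pr(newsletter send | traffic spike, viral social-media post) ≈ 0.324

For the numerator, keep only newsletter send=true terms: 0.79*0.229 = 0.180910
Normalizer over all consistent configurations: 0.49*0.771 + 0.79*0.229 = 0.558700
P(newsletter send | traffic spike, viral social-media post) = 0.180910/0.558700 ≈ 0.324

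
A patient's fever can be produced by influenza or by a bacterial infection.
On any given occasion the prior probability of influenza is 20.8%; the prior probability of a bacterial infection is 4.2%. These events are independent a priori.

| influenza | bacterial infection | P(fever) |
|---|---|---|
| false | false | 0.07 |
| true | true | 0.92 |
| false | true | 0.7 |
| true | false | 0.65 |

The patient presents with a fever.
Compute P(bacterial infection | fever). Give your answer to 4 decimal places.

P(fever) = 0.07·0.792·0.958 + 0.7·0.792·0.042 + 0.65·0.208·0.958 + 0.92·0.208·0.042 = 0.053112 + 0.023285 + 0.129522 + 0.008037 = 0.213956
Of this, 0.031322 comes from 0.023285 + 0.008037 (the bacterial infection=true cases).
Hence the posterior is 0.031322/0.213956 ≈ 0.1464.

P(bacterial infection | fever) ≈ 0.1464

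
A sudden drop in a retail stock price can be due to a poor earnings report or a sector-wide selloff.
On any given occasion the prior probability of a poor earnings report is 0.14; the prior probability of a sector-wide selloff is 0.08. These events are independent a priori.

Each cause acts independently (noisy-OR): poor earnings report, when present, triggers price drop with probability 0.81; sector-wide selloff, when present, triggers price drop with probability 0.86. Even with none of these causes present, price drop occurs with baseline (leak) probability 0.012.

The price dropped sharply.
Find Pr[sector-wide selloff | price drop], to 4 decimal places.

Under noisy-OR, P(price drop | causes) = 1 − (1−0.012)·∏(1−qᵢ) over the active causes.
Enumerate the 4 (poor earnings report, sector-wide selloff) configurations and weight by the priors:
  P(price drop) = 0.012*0.86*0.92 + 0.86168*0.86*0.08 + 0.81228*0.14*0.92 + 0.973719*0.14*0.08
        = 0.009494 + 0.059284 + 0.104622 + 0.010906 = 0.184306
Keeping only the sector-wide selloff-present terms gives 0.070190, so
  P(sector-wide selloff | price drop) = 0.070190 / 0.184306 ≈ 0.3808

Pr[sector-wide selloff | price drop] ≈ 0.3808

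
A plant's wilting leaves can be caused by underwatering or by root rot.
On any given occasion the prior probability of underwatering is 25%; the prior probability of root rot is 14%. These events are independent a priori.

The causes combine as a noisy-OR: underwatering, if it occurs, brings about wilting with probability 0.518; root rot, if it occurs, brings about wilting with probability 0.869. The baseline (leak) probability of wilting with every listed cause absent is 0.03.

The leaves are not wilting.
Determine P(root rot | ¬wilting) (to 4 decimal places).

P(root rot | ¬wilting) ≈ 0.0209

Under noisy-OR, P(wilting | causes) = 1 − (1−0.03)·∏(1−qᵢ) over the active causes.
P(¬wilting) = 0.97*0.75*0.86 + 0.12707*0.75*0.14 + 0.46754*0.25*0.86 + 0.061248*0.25*0.14 = 0.625650 + 0.013342 + 0.100521 + 0.002144 = 0.741657
The root rot-present share is 0.013342 + 0.002144 = 0.015486.
P(root rot | ¬wilting) = 0.015486 / 0.741657 ≈ 0.0209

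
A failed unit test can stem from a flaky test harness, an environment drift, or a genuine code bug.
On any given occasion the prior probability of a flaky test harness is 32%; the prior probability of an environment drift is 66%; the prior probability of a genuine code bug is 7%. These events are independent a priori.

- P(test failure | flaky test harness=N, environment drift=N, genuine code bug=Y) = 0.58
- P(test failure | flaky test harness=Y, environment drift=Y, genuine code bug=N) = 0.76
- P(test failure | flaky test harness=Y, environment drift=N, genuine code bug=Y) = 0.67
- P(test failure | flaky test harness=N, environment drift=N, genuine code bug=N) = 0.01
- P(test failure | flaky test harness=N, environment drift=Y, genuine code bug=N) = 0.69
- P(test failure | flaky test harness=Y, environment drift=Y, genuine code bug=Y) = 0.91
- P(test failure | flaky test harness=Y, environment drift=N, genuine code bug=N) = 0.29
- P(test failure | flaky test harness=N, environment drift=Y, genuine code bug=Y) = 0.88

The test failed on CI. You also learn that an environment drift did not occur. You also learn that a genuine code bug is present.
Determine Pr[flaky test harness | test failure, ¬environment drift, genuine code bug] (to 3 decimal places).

For the numerator, keep only flaky test harness=true terms: 0.67×0.32 = 0.214400
Denominator P(test failure | ¬environment drift, genuine code bug): 0.58×0.68 + 0.67×0.32 = 0.608800
P(flaky test harness | test failure, ¬environment drift, genuine code bug) = 0.214400/0.608800 ≈ 0.352

Pr[flaky test harness | test failure, ¬environment drift, genuine code bug] ≈ 0.352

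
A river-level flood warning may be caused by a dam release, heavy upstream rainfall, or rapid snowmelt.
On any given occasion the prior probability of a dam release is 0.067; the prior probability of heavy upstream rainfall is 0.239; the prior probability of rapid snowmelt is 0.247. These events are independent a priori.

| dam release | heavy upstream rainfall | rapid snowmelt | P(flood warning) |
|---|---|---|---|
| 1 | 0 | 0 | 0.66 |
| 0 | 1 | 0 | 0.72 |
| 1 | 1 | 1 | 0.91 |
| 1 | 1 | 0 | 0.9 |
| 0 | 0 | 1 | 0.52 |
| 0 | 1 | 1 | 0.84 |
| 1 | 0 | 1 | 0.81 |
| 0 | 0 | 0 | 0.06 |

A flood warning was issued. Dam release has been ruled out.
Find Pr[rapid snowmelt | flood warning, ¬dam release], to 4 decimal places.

For the numerator, keep only rapid snowmelt=true terms: 0.097743 + 0.049588 = 0.147331
Denominator P(flood warning | ¬dam release): 0.06×0.761×0.753 + 0.52×0.761×0.247 + 0.72×0.239×0.753 + 0.84×0.239×0.247 = 0.311289
Posterior = 0.147331 / 0.311289 ≈ 0.4733

Pr[rapid snowmelt | flood warning, ¬dam release] ≈ 0.4733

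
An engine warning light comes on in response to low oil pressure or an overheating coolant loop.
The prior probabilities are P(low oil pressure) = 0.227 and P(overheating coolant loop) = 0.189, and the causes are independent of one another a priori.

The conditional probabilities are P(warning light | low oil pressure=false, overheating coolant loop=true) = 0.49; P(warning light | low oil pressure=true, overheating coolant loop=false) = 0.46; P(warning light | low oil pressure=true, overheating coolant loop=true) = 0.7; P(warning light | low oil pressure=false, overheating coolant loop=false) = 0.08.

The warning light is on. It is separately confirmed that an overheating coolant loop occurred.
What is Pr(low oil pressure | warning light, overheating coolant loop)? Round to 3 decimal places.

Sum P(warning light|·) weighted by the priors over both values of low oil pressure:
  P(warning light | overheating coolant loop) = 0.49*0.773 + 0.7*0.227
        = 0.378770 + 0.158900 = 0.537670
Keeping only the low oil pressure-present terms gives 0.158900, so
  P(low oil pressure | warning light, overheating coolant loop) = 0.158900 / 0.537670 ≈ 0.296

Pr(low oil pressure | warning light, overheating coolant loop) ≈ 0.296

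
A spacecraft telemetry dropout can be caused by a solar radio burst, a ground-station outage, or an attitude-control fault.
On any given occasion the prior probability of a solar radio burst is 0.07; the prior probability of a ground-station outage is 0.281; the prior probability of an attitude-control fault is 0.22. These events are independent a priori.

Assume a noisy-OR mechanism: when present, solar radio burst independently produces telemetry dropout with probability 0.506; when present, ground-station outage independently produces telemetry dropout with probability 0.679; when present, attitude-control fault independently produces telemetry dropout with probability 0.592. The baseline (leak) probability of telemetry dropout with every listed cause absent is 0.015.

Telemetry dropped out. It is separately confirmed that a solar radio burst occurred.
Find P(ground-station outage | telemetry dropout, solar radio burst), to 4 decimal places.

P(ground-station outage | telemetry dropout, solar radio burst) ≈ 0.3693

Under noisy-OR, P(telemetry dropout | causes) = 1 − (1−0.015)·∏(1−qᵢ) over the active causes.
P(telemetry dropout | solar radio burst) = 0.51341*0.719*0.78 + 0.801471*0.719*0.22 + 0.843805*0.281*0.78 + 0.936272*0.281*0.22 = 0.287931 + 0.126777 + 0.184945 + 0.057880 = 0.657533
Restricting to configurations with ground-station outage present: 0.184945 + 0.057880 = 0.242825.
Hence the posterior is 0.242825/0.657533 ≈ 0.3693.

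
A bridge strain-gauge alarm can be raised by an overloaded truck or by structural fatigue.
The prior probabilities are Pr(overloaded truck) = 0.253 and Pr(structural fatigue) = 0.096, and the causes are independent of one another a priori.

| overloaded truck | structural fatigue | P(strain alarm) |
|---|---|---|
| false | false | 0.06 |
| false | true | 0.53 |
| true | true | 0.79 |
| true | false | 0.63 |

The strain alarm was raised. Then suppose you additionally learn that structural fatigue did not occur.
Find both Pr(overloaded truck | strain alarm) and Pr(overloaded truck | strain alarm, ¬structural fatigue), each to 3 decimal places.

For the numerator, keep only overloaded truck=true terms: 0.144089 + 0.019188 = 0.163277
Denominator P(strain alarm): 0.06*0.747*0.904 + 0.53*0.747*0.096 + 0.63*0.253*0.904 + 0.79*0.253*0.096 = 0.241801
Posterior = 0.163277 / 0.241801 ≈ 0.675

Now condition on the additional information:
Enumerate both values of overloaded truck and weight by the priors:
  P(strain alarm | ¬structural fatigue) = 0.06*0.747 + 0.63*0.253
        = 0.044820 + 0.159390 = 0.204210
The terms with overloaded truck present sum to 0.159390, so
  P(overloaded truck | strain alarm, ¬structural fatigue) = 0.159390 / 0.204210 ≈ 0.781

Pr(overloaded truck | strain alarm) ≈ 0.675; Pr(overloaded truck | strain alarm, ¬structural fatigue) ≈ 0.781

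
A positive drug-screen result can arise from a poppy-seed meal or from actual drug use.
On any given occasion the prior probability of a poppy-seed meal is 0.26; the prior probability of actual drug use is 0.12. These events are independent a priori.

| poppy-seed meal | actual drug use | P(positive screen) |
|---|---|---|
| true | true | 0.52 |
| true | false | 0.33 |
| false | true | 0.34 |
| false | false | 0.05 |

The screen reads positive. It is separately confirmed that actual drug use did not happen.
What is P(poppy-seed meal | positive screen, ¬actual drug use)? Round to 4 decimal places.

P(poppy-seed meal | positive screen, ¬actual drug use) ≈ 0.6987

For the numerator, keep only poppy-seed meal=true terms: 0.33×0.26 = 0.085800
The normalizing constant is 0.05×0.74 + 0.33×0.26 = 0.122800
Posterior = 0.085800 / 0.122800 ≈ 0.6987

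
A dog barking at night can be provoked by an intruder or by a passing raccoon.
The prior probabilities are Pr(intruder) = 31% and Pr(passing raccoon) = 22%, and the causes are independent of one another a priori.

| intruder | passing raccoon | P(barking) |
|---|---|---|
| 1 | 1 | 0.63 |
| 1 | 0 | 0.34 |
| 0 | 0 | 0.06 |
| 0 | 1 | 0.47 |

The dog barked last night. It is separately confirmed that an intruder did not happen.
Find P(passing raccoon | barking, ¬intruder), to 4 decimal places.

Enumerate both values of passing raccoon and weight by the priors:
  P(barking | ¬intruder) = 0.06·0.78 + 0.47·0.22
        = 0.046800 + 0.103400 = 0.150200
Configurations with passing raccoon contribute 0.103400, so
  P(passing raccoon | barking, ¬intruder) = 0.103400 / 0.150200 ≈ 0.6884

P(passing raccoon | barking, ¬intruder) ≈ 0.6884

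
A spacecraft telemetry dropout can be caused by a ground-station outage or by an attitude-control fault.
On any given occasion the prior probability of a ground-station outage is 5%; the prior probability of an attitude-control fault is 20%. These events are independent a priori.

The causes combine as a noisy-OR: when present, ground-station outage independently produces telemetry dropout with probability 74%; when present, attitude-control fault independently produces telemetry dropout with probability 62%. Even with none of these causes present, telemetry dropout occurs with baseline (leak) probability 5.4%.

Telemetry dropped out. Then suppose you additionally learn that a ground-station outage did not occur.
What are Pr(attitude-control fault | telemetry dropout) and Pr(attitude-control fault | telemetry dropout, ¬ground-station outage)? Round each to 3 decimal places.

Under noisy-OR, P(telemetry dropout | causes) = 1 − (1−0.054)·∏(1−qᵢ) over the active causes.
Enumerate the 4 (ground-station outage, attitude-control fault) configurations and weight by the priors:
  P(telemetry dropout) = 0.054*0.95*0.8 + 0.64052*0.95*0.2 + 0.75404*0.05*0.8 + 0.906535*0.05*0.2
        = 0.041040 + 0.121699 + 0.030162 + 0.009065 = 0.201966
The terms with attitude-control fault present sum to 0.130764, so
  P(attitude-control fault | telemetry dropout) = 0.130764 / 0.201966 ≈ 0.647

With the extra evidence:
For the numerator, keep only attitude-control fault=true terms: 0.64052·0.2 = 0.128104
Normalizer over all consistent configurations: 0.054·0.8 + 0.64052·0.2 = 0.171304
Posterior = 0.128104 / 0.171304 ≈ 0.748
Ruling out ground-station outage raises the posterior on attitude-control fault — the flip side of explaining away.

Pr(attitude-control fault | telemetry dropout) ≈ 0.647; Pr(attitude-control fault | telemetry dropout, ¬ground-station outage) ≈ 0.748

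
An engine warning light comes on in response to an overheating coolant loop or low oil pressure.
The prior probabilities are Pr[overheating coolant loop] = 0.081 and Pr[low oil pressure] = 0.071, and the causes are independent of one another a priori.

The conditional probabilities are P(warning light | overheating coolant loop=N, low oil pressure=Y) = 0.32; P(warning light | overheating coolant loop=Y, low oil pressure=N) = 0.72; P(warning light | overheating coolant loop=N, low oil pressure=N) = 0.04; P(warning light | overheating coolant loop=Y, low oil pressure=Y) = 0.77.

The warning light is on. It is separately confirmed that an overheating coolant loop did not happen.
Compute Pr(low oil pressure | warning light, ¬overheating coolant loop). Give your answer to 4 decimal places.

Pr(low oil pressure | warning light, ¬overheating coolant loop) ≈ 0.3794

P(warning light | ¬overheating coolant loop) = 0.04·0.929 + 0.32·0.071 = 0.037160 + 0.022720 = 0.059880
The low oil pressure-present share is 0.32·0.071 = 0.022720.
Hence the posterior is 0.022720/0.059880 ≈ 0.3794.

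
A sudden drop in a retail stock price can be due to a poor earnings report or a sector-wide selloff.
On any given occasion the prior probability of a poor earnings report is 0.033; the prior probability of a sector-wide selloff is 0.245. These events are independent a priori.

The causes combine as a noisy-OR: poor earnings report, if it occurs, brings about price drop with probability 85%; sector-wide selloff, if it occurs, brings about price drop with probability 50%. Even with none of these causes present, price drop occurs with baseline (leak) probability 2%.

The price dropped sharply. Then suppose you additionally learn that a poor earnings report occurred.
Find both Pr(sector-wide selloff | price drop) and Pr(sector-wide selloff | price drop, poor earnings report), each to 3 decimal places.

Pr(sector-wide selloff | price drop) ≈ 0.782; Pr(sector-wide selloff | price drop, poor earnings report) ≈ 0.261

Under noisy-OR, P(price drop | causes) = 1 − (1−0.02)·∏(1−qᵢ) over the active causes.
Numerator (weight on configurations with sector-wide selloff): 0.120827 + 0.007491 = 0.128318
Normalizer over all consistent configurations: 0.02×0.967×0.755 + 0.51×0.967×0.245 + 0.853×0.033×0.755 + 0.9265×0.033×0.245 = 0.164172
Posterior = 0.128318 / 0.164172 ≈ 0.782

With the extra evidence:
By total probability over both values of sector-wide selloff:
  P(price drop | poor earnings report) = 0.853*0.755 + 0.9265*0.245
        = 0.644015 + 0.226992 = 0.871007
The terms with sector-wide selloff present sum to 0.226992, so
  P(sector-wide selloff | price drop, poor earnings report) = 0.226992 / 0.871007 ≈ 0.261
— poor earnings report explains away the evidence for sector-wide selloff.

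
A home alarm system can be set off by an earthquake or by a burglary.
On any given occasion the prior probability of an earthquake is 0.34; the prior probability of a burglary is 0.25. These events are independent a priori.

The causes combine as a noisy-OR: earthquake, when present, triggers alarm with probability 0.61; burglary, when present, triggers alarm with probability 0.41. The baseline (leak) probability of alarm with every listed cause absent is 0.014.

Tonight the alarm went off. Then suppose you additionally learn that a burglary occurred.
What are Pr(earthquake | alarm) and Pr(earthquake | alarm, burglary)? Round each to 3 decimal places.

Pr(earthquake | alarm) ≈ 0.746; Pr(earthquake | alarm, burglary) ≈ 0.488

Under noisy-OR, P(alarm | causes) = 1 − (1−0.014)·∏(1−qᵢ) over the active causes.
P(alarm) = 0.014*0.66*0.75 + 0.41826*0.66*0.25 + 0.61546*0.34*0.75 + 0.773121*0.34*0.25 = 0.006930 + 0.069013 + 0.156942 + 0.065715 = 0.298600
Restricting to configurations with earthquake present: 0.156942 + 0.065715 = 0.222657.
So P(earthquake | alarm) = 0.222657/0.298600 ≈ 0.746.

Now condition on the additional information:
Numerator (weight on configurations with earthquake): 0.773121·0.34 = 0.262861
Denominator P(alarm | burglary): 0.41826·0.66 + 0.773121·0.34 = 0.538913
P(earthquake | alarm, burglary) = 0.262861/0.538913 ≈ 0.488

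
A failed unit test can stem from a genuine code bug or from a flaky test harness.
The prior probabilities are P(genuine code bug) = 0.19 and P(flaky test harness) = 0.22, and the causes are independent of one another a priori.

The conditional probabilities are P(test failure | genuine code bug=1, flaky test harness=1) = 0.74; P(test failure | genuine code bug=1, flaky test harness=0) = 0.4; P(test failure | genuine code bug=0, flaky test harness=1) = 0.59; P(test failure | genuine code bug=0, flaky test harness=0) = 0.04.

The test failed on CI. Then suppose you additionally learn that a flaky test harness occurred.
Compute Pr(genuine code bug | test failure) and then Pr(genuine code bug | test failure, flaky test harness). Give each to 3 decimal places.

Pr(genuine code bug | test failure) ≈ 0.409; Pr(genuine code bug | test failure, flaky test harness) ≈ 0.227

P(test failure) = 0.04×0.81×0.78 + 0.59×0.81×0.22 + 0.4×0.19×0.78 + 0.74×0.19×0.22 = 0.025272 + 0.105138 + 0.059280 + 0.030932 = 0.220622
The genuine code bug-present share is 0.059280 + 0.030932 = 0.090212.
P(genuine code bug | test failure) = 0.090212 / 0.220622 ≈ 0.409

With the extra evidence:
P(test failure | flaky test harness) = 0.59×0.81 + 0.74×0.19 = 0.477900 + 0.140600 = 0.618500
Of this, 0.140600 comes from 0.74×0.19 (the genuine code bug=true cases).
P(genuine code bug | test failure, flaky test harness) = 0.140600 / 0.618500 ≈ 0.227
This is intercausal reasoning (explaining away): once flaky test harness accounts for the test failure, genuine code bug becomes less likely.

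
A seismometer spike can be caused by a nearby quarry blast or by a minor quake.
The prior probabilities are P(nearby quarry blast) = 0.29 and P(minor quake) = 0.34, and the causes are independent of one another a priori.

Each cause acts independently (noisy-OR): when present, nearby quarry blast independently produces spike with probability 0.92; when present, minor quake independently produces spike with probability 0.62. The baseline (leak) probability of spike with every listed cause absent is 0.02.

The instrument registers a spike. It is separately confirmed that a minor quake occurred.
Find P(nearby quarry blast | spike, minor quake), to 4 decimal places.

Under noisy-OR, P(spike | causes) = 1 − (1−0.02)·∏(1−qᵢ) over the active causes.
Sum P(spike|·) weighted by the priors over both values of nearby quarry blast:
  P(spike | minor quake) = 0.6276×0.71 + 0.970208×0.29
        = 0.445596 + 0.281360 = 0.726956
Configurations with nearby quarry blast contribute 0.281360, so
  P(nearby quarry blast | spike, minor quake) = 0.281360 / 0.726956 ≈ 0.3870

P(nearby quarry blast | spike, minor quake) ≈ 0.3870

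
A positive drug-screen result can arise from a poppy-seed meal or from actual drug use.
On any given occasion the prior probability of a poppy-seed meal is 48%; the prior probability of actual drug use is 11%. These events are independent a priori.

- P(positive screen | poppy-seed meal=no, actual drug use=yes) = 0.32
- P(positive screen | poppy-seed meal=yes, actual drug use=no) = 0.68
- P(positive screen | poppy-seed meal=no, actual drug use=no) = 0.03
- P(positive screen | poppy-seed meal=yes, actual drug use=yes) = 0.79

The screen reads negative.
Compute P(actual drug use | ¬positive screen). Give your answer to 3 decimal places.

P(¬positive screen) = 0.97×0.52×0.89 + 0.68×0.52×0.11 + 0.32×0.48×0.89 + 0.21×0.48×0.11 = 0.448916 + 0.038896 + 0.136704 + 0.011088 = 0.635604
Restricting to configurations with actual drug use present: 0.038896 + 0.011088 = 0.049984.
Hence the posterior is 0.049984/0.635604 ≈ 0.079.

P(actual drug use | ¬positive screen) ≈ 0.079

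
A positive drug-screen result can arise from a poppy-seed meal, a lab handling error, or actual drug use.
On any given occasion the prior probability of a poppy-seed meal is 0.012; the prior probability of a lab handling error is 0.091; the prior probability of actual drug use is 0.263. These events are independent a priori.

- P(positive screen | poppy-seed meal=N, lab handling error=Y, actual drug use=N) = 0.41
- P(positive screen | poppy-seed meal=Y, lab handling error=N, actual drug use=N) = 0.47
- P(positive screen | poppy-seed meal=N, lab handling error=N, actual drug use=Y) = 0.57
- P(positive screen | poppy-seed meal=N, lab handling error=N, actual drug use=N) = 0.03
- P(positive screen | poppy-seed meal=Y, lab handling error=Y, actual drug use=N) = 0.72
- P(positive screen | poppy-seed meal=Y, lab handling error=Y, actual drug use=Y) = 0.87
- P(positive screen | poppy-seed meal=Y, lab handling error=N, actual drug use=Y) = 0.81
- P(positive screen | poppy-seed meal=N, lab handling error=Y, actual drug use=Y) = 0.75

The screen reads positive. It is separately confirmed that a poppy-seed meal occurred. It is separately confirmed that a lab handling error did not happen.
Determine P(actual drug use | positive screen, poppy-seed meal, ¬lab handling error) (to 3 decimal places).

P(actual drug use | positive screen, poppy-seed meal, ¬lab handling error) ≈ 0.381

By total probability over both values of actual drug use:
  P(positive screen | poppy-seed meal, ¬lab handling error) = 0.47·0.737 + 0.81·0.263
        = 0.346390 + 0.213030 = 0.559420
Configurations with actual drug use contribute 0.213030, so
  P(actual drug use | positive screen, poppy-seed meal, ¬lab handling error) = 0.213030 / 0.559420 ≈ 0.381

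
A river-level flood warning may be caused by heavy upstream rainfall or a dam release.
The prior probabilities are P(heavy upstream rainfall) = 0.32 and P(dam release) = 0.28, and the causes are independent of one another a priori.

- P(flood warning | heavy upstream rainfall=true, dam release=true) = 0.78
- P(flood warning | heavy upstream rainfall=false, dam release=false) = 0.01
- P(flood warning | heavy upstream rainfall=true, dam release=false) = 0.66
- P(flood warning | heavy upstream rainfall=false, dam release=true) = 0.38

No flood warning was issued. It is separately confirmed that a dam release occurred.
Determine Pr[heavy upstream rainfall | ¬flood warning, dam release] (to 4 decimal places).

Pr[heavy upstream rainfall | ¬flood warning, dam release] ≈ 0.1431

Weight on heavy upstream rainfall=true, given the evidence: 0.22·0.32 = 0.070400
Denominator P(¬flood warning | dam release): 0.62·0.68 + 0.22·0.32 = 0.492000
Posterior = 0.070400 / 0.492000 ≈ 0.1431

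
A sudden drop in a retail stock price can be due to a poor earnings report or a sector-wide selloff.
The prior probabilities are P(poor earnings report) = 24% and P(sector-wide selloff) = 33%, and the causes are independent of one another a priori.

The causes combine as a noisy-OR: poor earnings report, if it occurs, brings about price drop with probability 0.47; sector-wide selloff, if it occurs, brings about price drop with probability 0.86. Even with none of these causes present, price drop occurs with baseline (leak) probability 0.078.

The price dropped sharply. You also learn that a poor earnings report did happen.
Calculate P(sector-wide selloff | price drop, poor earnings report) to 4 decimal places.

P(sector-wide selloff | price drop, poor earnings report) ≈ 0.4729

Under noisy-OR, P(price drop | causes) = 1 − (1−0.078)·∏(1−qᵢ) over the active causes.
P(price drop | poor earnings report) = 0.51134·0.67 + 0.931588·0.33 = 0.342598 + 0.307424 = 0.650022
The sector-wide selloff-present share is 0.931588·0.33 = 0.307424.
P(sector-wide selloff | price drop, poor earnings report) = 0.307424 / 0.650022 ≈ 0.4729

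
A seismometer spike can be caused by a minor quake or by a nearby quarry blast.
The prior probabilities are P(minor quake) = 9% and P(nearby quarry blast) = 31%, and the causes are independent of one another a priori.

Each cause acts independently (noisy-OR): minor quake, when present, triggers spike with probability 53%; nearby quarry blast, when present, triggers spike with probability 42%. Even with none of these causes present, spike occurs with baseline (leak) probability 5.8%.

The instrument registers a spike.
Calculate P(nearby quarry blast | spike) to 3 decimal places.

Under noisy-OR, P(spike | causes) = 1 − (1−0.058)·∏(1−qᵢ) over the active causes.
Sum P(spike|·) weighted by the priors over the 4 (minor quake, nearby quarry blast) configurations:
  P(spike) = 0.058×0.91×0.69 + 0.45364×0.91×0.31 + 0.55726×0.09×0.69 + 0.743211×0.09×0.31
        = 0.036418 + 0.127972 + 0.034606 + 0.020736 = 0.219732
Configurations with nearby quarry blast contribute 0.148708, so
  P(nearby quarry blast | spike) = 0.148708 / 0.219732 ≈ 0.677

P(nearby quarry blast | spike) ≈ 0.677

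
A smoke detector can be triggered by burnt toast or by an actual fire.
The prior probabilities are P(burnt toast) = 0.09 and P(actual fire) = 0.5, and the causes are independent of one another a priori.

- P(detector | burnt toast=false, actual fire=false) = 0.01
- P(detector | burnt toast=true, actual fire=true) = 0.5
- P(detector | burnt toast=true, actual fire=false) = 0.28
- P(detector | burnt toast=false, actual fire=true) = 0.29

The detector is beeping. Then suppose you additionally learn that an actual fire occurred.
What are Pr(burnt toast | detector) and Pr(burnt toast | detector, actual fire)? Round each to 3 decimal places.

Pr(burnt toast | detector) ≈ 0.205; Pr(burnt toast | detector, actual fire) ≈ 0.146

For the numerator, keep only burnt toast=true terms: 0.012600 + 0.022500 = 0.035100
Denominator P(detector): 0.01×0.91×0.5 + 0.29×0.91×0.5 + 0.28×0.09×0.5 + 0.5×0.09×0.5 = 0.171600
P(burnt toast | detector) = 0.035100/0.171600 ≈ 0.205

With the extra evidence:
By total probability over both values of burnt toast:
  P(detector | actual fire) = 0.29×0.91 + 0.5×0.09
        = 0.263900 + 0.045000 = 0.308900
The terms with burnt toast present sum to 0.045000, so
  P(burnt toast | detector, actual fire) = 0.045000 / 0.308900 ≈ 0.146
— actual fire explains away the evidence for burnt toast.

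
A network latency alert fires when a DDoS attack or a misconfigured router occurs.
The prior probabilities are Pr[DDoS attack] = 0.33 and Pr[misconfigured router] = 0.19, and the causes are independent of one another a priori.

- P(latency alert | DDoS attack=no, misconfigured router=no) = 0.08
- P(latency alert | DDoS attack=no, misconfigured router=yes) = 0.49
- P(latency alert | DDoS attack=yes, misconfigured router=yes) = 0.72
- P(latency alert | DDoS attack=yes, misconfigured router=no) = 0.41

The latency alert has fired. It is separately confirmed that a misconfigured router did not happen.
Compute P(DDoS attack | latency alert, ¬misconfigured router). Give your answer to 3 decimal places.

For the numerator, keep only DDoS attack=true terms: 0.41×0.33 = 0.135300
Normalizer over all consistent configurations: 0.08×0.67 + 0.41×0.33 = 0.188900
Posterior = 0.135300 / 0.188900 ≈ 0.716

P(DDoS attack | latency alert, ¬misconfigured router) ≈ 0.716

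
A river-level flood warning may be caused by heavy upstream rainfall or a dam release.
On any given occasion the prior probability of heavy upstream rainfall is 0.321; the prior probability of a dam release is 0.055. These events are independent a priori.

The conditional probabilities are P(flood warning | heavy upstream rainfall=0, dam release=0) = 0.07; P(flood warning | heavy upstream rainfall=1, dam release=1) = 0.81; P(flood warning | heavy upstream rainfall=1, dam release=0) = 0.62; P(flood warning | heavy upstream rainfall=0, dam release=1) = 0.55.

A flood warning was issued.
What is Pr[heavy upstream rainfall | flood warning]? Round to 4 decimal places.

Pr[heavy upstream rainfall | flood warning] ≈ 0.7556

P(flood warning) = 0.07×0.679×0.945 + 0.55×0.679×0.055 + 0.62×0.321×0.945 + 0.81×0.321×0.055 = 0.044916 + 0.020540 + 0.188074 + 0.014301 = 0.267831
Restricting to configurations with heavy upstream rainfall present: 0.188074 + 0.014301 = 0.202375.
P(heavy upstream rainfall | flood warning) = 0.202375 / 0.267831 ≈ 0.7556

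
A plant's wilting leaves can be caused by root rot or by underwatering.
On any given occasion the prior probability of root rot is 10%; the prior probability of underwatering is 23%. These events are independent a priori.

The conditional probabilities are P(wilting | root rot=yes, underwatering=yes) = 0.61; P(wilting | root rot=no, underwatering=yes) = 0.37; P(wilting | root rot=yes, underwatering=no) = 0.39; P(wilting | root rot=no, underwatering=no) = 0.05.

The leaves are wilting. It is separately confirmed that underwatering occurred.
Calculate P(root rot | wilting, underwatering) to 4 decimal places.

By total probability over both values of root rot:
  P(wilting | underwatering) = 0.37·0.9 + 0.61·0.1
        = 0.333000 + 0.061000 = 0.394000
Configurations with root rot contribute 0.061000, so
  P(root rot | wilting, underwatering) = 0.061000 / 0.394000 ≈ 0.1548

P(root rot | wilting, underwatering) ≈ 0.1548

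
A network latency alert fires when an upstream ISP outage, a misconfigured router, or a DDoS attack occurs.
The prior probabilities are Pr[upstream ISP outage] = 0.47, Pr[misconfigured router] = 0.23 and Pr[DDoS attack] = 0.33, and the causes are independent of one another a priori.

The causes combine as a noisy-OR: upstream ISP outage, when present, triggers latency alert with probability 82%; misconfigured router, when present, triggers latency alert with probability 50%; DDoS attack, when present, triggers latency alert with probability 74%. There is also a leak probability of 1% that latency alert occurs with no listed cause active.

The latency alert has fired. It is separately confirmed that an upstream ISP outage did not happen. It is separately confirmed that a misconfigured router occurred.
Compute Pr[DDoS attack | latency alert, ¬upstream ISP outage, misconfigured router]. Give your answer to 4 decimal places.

Pr[DDoS attack | latency alert, ¬upstream ISP outage, misconfigured router] ≈ 0.4594

Under noisy-OR, P(latency alert | causes) = 1 − (1−0.01)·∏(1−qᵢ) over the active causes.
Sum P(latency alert|·) weighted by the priors over both values of DDoS attack:
  P(latency alert | ¬upstream ISP outage, misconfigured router) = 0.505*0.67 + 0.8713*0.33
        = 0.338350 + 0.287529 = 0.625879
The terms with DDoS attack present sum to 0.287529, so
  P(DDoS attack | latency alert, ¬upstream ISP outage, misconfigured router) = 0.287529 / 0.625879 ≈ 0.4594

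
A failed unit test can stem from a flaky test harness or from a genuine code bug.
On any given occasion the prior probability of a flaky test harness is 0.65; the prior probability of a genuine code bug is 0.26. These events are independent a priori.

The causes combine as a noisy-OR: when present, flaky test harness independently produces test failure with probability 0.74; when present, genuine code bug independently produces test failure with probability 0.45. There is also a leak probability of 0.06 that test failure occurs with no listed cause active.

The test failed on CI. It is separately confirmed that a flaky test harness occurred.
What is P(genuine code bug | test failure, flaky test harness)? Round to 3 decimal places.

Under noisy-OR, P(test failure | causes) = 1 − (1−0.06)·∏(1−qᵢ) over the active causes.
Weight on genuine code bug=true, given the evidence: 0.86558×0.26 = 0.225051
Normalizer over all consistent configurations: 0.7556×0.74 + 0.86558×0.26 = 0.784195
P(genuine code bug | test failure, flaky test harness) = 0.225051/0.784195 ≈ 0.287

P(genuine code bug | test failure, flaky test harness) ≈ 0.287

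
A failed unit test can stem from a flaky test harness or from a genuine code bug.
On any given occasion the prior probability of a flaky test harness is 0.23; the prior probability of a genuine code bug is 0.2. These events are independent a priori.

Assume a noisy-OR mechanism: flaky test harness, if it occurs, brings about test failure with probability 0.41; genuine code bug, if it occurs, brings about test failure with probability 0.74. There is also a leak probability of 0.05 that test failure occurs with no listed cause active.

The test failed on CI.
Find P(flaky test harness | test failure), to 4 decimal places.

Under noisy-OR, P(test failure | causes) = 1 − (1−0.05)·∏(1−qᵢ) over the active causes.
P(test failure) = 0.05×0.77×0.8 + 0.753×0.77×0.2 + 0.4395×0.23×0.8 + 0.85427×0.23×0.2 = 0.030800 + 0.115962 + 0.080868 + 0.039296 = 0.266926
Restricting to configurations with flaky test harness present: 0.080868 + 0.039296 = 0.120164.
Hence the posterior is 0.120164/0.266926 ≈ 0.4502.

P(flaky test harness | test failure) ≈ 0.4502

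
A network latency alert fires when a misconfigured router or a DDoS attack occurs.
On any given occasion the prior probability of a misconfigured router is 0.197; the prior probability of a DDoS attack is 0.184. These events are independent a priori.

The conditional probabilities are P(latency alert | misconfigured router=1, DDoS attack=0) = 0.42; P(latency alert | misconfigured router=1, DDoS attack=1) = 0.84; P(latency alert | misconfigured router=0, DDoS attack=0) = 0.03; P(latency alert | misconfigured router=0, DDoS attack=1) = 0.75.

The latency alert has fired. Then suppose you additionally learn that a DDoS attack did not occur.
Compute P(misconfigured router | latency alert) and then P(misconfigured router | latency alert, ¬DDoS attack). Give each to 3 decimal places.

P(misconfigured router | latency alert) ≈ 0.429; P(misconfigured router | latency alert, ¬DDoS attack) ≈ 0.775

P(latency alert) = 0.03×0.803×0.816 + 0.75×0.803×0.184 + 0.42×0.197×0.816 + 0.84×0.197×0.184 = 0.019657 + 0.110814 + 0.067516 + 0.030448 = 0.228435
Restricting to configurations with misconfigured router present: 0.067516 + 0.030448 = 0.097964.
Hence the posterior is 0.097964/0.228435 ≈ 0.429.

With the extra evidence:
Enumerate both values of misconfigured router and weight by the priors:
  P(latency alert | ¬DDoS attack) = 0.03×0.803 + 0.42×0.197
        = 0.024090 + 0.082740 = 0.106830
Keeping only the misconfigured router-present terms gives 0.082740, so
  P(misconfigured router | latency alert, ¬DDoS attack) = 0.082740 / 0.106830 ≈ 0.775
With DDoS attack excluded, misconfigured router must carry more of the explanatory weight for the latency alert.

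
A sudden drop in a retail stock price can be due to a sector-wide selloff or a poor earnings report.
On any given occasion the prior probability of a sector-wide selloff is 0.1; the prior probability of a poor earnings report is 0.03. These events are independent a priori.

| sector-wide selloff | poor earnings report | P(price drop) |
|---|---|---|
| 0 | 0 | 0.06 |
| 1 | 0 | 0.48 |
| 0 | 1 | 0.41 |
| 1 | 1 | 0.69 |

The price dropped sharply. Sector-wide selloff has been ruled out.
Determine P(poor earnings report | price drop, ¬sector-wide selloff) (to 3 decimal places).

Numerator (weight on configurations with poor earnings report): 0.41·0.03 = 0.012300
Denominator P(price drop | ¬sector-wide selloff): 0.06·0.97 + 0.41·0.03 = 0.070500
P(poor earnings report | price drop, ¬sector-wide selloff) = 0.012300/0.070500 ≈ 0.174

P(poor earnings report | price drop, ¬sector-wide selloff) ≈ 0.174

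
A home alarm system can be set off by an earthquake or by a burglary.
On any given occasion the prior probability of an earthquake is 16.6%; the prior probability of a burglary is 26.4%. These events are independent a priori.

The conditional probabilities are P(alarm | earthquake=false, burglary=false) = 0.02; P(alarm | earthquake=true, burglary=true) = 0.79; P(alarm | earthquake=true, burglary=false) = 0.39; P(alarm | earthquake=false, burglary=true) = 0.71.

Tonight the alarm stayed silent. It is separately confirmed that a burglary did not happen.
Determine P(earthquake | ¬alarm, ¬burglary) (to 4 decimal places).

For the numerator, keep only earthquake=true terms: 0.61×0.166 = 0.101260
Normalizer over all consistent configurations: 0.98×0.834 + 0.61×0.166 = 0.918580
P(earthquake | ¬alarm, ¬burglary) = 0.101260/0.918580 ≈ 0.1102

P(earthquake | ¬alarm, ¬burglary) ≈ 0.1102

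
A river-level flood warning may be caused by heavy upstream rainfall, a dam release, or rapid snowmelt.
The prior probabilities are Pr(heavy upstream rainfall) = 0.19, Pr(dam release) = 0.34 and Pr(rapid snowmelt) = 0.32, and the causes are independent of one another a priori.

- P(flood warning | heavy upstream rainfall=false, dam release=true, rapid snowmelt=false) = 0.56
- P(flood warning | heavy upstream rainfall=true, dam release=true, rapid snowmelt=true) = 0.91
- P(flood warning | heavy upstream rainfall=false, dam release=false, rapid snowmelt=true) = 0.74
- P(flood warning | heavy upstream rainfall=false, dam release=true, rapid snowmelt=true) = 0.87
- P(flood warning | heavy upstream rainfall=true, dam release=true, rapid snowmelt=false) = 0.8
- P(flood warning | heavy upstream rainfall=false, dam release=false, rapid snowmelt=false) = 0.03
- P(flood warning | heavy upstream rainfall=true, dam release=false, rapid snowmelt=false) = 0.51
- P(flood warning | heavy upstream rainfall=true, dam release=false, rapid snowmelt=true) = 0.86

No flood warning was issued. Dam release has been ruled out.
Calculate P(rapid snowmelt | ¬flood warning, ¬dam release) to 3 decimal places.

P(rapid snowmelt | ¬flood warning, ¬dam release) ≈ 0.113

By total probability over the 4 (heavy upstream rainfall, rapid snowmelt) configurations:
  P(¬flood warning | ¬dam release) = 0.97*0.81*0.68 + 0.26*0.81*0.32 + 0.49*0.19*0.68 + 0.14*0.19*0.32
        = 0.534276 + 0.067392 + 0.063308 + 0.008512 = 0.673488
Keeping only the rapid snowmelt-present terms gives 0.075904, so
  P(rapid snowmelt | ¬flood warning, ¬dam release) = 0.075904 / 0.673488 ≈ 0.113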